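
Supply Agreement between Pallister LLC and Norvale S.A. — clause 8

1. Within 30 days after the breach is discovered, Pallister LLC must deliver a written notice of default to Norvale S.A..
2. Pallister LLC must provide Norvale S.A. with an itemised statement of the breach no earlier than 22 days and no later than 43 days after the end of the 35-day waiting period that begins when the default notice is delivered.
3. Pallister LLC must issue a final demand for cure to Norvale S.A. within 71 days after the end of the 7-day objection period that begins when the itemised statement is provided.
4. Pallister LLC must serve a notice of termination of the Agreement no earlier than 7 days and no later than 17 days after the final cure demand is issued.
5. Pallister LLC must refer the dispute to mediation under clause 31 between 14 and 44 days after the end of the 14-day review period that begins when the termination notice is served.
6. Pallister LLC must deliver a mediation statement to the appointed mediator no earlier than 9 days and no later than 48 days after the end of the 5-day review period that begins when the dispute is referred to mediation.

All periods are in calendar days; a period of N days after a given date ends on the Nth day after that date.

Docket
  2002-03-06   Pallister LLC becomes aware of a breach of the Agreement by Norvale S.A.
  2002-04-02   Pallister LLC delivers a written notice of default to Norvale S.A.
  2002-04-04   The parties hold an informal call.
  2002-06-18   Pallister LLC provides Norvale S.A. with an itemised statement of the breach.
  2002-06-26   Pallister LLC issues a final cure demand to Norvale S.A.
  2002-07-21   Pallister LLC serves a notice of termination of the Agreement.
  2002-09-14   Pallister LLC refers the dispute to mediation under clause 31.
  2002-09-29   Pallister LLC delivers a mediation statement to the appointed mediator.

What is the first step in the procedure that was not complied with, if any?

Step 1 — counting 30 days from 2002-03-06 (when the breach is discovered) gives a deadline of 2002-04-05; done 2002-04-02 — timely.
Step 2 — 22 and 43 days from 2002-05-07 (end of the 35-day waiting period, which began when the default notice is delivered on 2002-04-02) are 2002-05-29 and 2002-06-19 respectively; done 2002-06-18, which is between those dates.
Step 3 — counting 71 days from 2002-06-25 (end of the 7-day objection period, which began when the itemised statement is provided on 2002-06-18) gives a deadline of 2002-09-04; 2002-06-26 is within that limit.
Step 4 — 7 and 17 days from 2002-06-26 (when the final cure demand is issued) are 2002-07-03 and 2002-07-13 respectively; 2002-07-21 is 8 days past the end of the window.
No need to go further; step 4 was not satisfied.

Step 4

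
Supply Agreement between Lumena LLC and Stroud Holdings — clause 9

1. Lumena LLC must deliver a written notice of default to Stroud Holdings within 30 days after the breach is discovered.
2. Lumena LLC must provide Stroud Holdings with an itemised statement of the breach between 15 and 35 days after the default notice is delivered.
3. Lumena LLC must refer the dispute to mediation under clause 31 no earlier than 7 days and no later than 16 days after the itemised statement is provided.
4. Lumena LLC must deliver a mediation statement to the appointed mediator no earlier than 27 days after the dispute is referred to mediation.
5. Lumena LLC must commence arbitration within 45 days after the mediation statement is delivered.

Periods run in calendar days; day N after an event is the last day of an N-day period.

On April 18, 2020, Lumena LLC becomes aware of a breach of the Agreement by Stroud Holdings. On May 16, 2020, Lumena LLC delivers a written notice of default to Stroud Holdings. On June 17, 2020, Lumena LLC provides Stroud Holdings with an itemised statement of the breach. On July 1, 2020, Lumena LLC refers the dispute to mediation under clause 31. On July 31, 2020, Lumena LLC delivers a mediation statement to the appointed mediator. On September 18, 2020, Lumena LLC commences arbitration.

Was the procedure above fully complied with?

Step 1: 30 days after April 18, 2020 (when the breach is discovered) is May 18, 2020; May 16, 2020 is within that limit.
Step 2: the window is 15–35 days after May 16, 2020 (when the default notice is delivered), so May 31, 2020 through June 20, 2020; done June 17, 2020, which is between those dates.
Step 3: the window is 7–16 days after June 17, 2020 (when the itemised statement is provided), so June 24, 2020 through July 3, 2020; done July 1, 2020, which is between those dates.
Step 4: the earliest permitted date is 27 days after July 1, 2020 (when the dispute is referred to mediation), i.e. July 28, 2020; done July 31, 2020, after the minimum wait.
Step 5: 45 days after July 31, 2020 (when the mediation statement is delivered) is September 14, 2020; September 18, 2020 misses that deadline by 4 days.
Later steps need not be reached.

No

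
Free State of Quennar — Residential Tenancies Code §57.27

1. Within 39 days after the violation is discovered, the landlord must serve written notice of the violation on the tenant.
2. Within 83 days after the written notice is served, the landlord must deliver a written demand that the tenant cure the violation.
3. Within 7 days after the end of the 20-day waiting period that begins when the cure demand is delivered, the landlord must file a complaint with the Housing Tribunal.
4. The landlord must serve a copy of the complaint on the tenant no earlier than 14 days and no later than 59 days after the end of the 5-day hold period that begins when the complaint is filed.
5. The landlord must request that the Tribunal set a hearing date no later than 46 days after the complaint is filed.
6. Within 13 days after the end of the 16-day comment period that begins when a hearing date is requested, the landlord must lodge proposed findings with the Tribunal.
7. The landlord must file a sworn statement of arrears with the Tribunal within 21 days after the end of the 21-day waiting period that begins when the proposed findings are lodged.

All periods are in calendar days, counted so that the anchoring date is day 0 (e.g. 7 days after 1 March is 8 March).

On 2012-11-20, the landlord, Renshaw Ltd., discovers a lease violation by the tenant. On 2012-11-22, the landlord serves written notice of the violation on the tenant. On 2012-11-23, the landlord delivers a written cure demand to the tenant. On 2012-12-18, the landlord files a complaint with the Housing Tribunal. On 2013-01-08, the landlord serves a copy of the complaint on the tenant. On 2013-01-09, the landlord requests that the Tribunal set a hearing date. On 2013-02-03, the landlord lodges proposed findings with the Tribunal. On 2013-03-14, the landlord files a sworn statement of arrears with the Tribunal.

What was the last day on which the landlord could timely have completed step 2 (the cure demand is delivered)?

2013-02-13

Step 2 runs from 2012-11-22, when the written notice is served. 83 days after 2012-11-22 is 2013-02-13.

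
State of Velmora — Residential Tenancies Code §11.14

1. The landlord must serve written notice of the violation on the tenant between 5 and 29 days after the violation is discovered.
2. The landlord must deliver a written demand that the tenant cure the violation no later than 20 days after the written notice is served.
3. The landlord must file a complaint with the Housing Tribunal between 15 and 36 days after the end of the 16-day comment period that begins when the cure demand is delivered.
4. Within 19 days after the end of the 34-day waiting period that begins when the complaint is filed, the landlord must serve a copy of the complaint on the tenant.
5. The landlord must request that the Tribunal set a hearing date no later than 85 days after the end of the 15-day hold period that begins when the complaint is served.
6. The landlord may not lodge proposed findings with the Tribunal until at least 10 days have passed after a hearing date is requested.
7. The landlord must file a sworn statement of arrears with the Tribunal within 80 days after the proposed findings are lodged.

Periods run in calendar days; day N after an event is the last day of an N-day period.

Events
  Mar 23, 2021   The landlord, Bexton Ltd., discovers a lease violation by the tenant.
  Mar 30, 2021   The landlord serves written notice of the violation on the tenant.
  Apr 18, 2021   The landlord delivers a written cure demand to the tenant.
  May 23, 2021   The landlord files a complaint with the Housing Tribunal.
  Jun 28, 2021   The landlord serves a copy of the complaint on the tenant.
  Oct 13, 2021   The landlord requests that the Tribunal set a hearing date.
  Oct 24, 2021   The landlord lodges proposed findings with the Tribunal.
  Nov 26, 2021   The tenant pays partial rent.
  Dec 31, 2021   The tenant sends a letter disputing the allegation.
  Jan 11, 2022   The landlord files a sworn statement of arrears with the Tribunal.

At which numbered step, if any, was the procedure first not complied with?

(1) the permitted window runs from Mar 23, 2021 + 5 = Mar 28, 2021 to Mar 23, 2021 + 29 = Apr 21, 2021; Mar 30, 2021 falls inside that range.
(2) due by Mar 30, 2021 + 20 days = Apr 19, 2021; Apr 18, 2021 is within that limit.
(3) the permitted window runs from May 4, 2021 + 15 = May 19, 2021 to May 4, 2021 + 36 = Jun 9, 2021; done May 23, 2021 — within the window.
(4) due by Jun 26, 2021 + 19 days = Jul 15, 2021; Jun 28, 2021 is within that limit.
(5) due by Jul 13, 2021 + 85 days = Oct 6, 2021; done Oct 13, 2021 — 7 days late.
Later steps need not be reached.

Step 5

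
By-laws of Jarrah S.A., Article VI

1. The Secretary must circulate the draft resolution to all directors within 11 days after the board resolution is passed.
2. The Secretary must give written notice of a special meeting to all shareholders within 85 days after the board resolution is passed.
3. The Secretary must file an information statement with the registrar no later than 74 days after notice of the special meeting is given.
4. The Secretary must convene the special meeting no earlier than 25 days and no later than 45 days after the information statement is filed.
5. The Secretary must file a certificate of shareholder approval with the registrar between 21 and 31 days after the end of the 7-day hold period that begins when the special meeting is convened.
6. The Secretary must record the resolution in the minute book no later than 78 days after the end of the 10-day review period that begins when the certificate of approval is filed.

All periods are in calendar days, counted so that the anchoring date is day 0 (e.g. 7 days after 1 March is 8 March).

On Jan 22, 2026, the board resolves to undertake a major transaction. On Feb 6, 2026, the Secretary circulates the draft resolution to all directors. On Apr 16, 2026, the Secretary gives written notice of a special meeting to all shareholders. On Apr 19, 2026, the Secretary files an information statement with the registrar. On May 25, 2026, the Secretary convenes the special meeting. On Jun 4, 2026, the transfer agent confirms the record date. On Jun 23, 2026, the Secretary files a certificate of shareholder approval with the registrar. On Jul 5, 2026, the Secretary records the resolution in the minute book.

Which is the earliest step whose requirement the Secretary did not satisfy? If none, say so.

Step 1

Step 1 — counting 11 days from Jan 22, 2026 (when the board resolution is passed) gives a deadline of Feb 2, 2026; not done until Feb 6, 2026, 4 days after the deadline.
That is the first point of non-compliance.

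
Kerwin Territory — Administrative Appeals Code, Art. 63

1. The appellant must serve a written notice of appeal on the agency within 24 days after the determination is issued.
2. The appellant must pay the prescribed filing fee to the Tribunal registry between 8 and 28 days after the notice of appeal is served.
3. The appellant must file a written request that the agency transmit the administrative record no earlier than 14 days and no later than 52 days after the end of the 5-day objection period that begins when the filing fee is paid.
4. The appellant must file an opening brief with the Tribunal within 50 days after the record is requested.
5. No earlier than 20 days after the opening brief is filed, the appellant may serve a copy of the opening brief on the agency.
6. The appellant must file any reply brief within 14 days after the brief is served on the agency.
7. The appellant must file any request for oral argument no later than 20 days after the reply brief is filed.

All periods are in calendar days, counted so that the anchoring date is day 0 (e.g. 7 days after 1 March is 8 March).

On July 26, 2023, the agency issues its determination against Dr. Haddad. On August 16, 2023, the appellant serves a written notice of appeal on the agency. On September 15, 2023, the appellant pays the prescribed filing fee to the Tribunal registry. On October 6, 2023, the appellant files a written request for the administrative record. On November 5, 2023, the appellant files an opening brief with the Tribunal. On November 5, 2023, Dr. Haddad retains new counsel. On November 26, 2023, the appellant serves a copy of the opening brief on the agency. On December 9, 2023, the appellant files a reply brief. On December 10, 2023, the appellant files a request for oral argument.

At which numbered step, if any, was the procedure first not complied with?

(1) due by July 26, 2023 + 24 days = August 19, 2023; done August 16, 2023 — timely.
(2) the permitted window runs from August 16, 2023 + 8 = August 24, 2023 to August 16, 2023 + 28 = September 13, 2023; September 15, 2023 is 2 days past the end of the window.
Later steps need not be reached.

Step 2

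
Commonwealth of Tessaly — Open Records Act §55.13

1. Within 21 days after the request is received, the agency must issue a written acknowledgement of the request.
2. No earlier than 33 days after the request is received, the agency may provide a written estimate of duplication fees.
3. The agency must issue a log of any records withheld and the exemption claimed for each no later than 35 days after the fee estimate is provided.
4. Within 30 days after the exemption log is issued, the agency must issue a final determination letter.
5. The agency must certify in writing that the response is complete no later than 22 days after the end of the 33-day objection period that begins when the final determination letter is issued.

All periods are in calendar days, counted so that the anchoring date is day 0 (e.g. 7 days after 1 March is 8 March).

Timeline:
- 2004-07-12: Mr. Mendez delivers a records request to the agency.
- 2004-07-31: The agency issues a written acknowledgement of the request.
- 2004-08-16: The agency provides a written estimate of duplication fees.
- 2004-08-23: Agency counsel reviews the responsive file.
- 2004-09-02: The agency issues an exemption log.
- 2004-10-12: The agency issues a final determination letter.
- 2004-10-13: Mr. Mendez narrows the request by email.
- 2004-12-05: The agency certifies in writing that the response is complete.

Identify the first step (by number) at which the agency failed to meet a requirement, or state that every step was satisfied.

Step 1: 21 days after 2004-07-12 (when the request is received) is 2004-08-02; done 2004-07-31 — timely.
Step 2: the earliest permitted date is 33 days after 2004-07-12 (when the request is received), i.e. 2004-08-14; 2004-08-16 is on or after that date.
Step 3: 35 days after 2004-08-16 (when the fee estimate is provided) is 2004-09-20; 2004-09-02 is within that limit.
Step 4: 30 days after 2004-09-02 (when the exemption log is issued) is 2004-10-02; done 2004-10-12 — 10 days late.

Step 4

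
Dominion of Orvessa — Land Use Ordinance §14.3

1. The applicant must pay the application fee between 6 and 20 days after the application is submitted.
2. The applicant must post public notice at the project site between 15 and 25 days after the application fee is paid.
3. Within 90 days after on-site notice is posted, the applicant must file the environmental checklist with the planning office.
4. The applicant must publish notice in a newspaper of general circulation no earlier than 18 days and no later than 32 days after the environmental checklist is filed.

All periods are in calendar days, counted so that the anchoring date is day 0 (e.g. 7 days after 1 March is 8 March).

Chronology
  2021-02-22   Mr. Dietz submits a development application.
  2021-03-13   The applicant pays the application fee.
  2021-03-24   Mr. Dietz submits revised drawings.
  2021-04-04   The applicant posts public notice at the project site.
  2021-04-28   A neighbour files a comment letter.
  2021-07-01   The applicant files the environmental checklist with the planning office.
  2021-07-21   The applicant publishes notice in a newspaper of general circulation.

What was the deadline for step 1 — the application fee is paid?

Step 1 runs from 2021-02-22, when the application is submitted. The window is 6–20 days after 2021-02-22; it closes on 2021-03-14.

2021-03-14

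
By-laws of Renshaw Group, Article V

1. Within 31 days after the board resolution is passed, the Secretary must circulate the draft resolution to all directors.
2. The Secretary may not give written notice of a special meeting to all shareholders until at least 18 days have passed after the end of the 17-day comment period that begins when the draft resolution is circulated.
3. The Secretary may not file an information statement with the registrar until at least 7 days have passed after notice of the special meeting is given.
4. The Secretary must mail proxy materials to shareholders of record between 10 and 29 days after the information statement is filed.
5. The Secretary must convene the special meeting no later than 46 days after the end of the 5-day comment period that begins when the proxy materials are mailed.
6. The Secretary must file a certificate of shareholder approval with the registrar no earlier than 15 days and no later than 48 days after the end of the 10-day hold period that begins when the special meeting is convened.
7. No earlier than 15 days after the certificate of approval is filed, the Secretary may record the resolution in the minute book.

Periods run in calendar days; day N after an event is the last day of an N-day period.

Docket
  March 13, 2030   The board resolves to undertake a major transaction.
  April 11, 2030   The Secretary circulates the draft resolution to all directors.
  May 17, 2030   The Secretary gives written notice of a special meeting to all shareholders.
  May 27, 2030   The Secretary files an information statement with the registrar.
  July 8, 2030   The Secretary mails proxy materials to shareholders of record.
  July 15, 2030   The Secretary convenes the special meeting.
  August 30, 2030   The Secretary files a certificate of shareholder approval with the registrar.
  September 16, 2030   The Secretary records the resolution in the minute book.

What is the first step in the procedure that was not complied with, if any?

(1) due by March 13, 2030 + 31 days = April 13, 2030; April 11, 2030 is within that limit.
(2) permitted from April 28, 2030 + 18 days = May 16, 2030 onward; done May 17, 2030, after the minimum wait.
(3) permitted from May 17, 2030 + 7 days = May 24, 2030 onward; done May 27, 2030, after the minimum wait.
(4) the permitted window runs from May 27, 2030 + 10 = June 6, 2030 to May 27, 2030 + 29 = June 25, 2030; July 8, 2030 is 13 days past the end of the window.

Step 4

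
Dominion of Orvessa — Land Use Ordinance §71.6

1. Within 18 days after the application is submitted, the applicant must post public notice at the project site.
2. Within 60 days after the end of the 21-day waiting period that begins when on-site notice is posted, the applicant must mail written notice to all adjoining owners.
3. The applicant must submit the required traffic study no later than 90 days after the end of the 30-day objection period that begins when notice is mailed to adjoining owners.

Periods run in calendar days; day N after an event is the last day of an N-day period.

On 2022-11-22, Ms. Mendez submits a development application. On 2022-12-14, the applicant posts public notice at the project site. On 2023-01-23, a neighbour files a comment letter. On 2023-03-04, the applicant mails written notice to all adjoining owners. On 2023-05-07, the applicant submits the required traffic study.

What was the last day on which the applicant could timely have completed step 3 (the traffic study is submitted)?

2023-07-02

Notice is mailed to adjoining owners on 2023-03-04; the 30-day objection period therefore ends 2023-04-03, and step 3 runs from that date. 90 days after 2023-04-03 is 2023-07-02.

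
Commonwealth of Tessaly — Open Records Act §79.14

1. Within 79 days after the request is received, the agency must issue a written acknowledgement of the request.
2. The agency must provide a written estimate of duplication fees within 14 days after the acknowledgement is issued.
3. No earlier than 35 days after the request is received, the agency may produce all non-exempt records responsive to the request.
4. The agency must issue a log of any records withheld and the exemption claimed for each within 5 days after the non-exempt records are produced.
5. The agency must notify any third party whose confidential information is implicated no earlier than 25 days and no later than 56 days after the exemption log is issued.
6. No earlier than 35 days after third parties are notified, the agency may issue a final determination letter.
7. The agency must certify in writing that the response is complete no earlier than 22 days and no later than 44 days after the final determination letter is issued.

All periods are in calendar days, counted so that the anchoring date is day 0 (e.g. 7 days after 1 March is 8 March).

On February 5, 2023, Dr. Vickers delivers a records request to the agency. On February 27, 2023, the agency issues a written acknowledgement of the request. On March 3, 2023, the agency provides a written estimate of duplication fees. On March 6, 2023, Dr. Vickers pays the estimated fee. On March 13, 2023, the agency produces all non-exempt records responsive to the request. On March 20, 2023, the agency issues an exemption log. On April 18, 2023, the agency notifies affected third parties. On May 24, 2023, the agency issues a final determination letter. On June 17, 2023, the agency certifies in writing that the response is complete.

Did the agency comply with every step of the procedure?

No

(1) due by February 5, 2023 + 79 days = April 25, 2023; completed February 27, 2023, before the deadline.
(2) due by February 27, 2023 + 14 days = March 13, 2023; completed March 3, 2023, before the deadline.
(3) permitted from February 5, 2023 + 35 days = March 12, 2023 onward; March 13, 2023 is on or after that date.
(4) due by March 13, 2023 + 5 days = March 18, 2023; not done until March 20, 2023, 2 days after the deadline.
The procedure was therefore not followed at step 4.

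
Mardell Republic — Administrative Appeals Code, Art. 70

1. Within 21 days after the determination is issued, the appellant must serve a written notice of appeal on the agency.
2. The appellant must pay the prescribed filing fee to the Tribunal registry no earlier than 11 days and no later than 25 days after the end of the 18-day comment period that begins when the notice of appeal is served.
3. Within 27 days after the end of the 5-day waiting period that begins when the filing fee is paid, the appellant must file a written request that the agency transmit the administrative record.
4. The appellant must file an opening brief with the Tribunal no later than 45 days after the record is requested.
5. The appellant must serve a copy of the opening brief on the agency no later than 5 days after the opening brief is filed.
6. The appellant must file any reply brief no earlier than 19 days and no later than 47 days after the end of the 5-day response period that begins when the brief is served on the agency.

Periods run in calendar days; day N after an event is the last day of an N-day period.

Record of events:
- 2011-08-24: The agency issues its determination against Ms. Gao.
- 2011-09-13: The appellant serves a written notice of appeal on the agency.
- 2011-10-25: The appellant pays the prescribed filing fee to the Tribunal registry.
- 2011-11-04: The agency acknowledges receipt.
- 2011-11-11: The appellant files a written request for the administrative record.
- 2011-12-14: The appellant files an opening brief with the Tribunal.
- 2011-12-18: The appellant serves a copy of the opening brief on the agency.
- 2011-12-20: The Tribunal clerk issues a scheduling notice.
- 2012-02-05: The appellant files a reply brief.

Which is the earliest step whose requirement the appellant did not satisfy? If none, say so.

None — every step was satisfied

(1) due by 2011-08-24 + 21 days = 2011-09-14; done 2011-09-13 — timely.
(2) the permitted window runs from 2011-10-01 + 11 = 2011-10-12 to 2011-10-01 + 25 = 2011-10-26; done 2011-10-25, which is between those dates.
(3) due by 2011-10-30 + 27 days = 2011-11-26; 2011-11-11 is within that limit.
(4) due by 2011-11-11 + 45 days = 2011-12-26; 2011-12-14 is within that limit.
(5) due by 2011-12-14 + 5 days = 2011-12-19; completed 2011-12-18, before the deadline.
(6) the permitted window runs from 2011-12-23 + 19 = 2012-01-11 to 2011-12-23 + 47 = 2012-02-08; 2012-02-05 falls inside that range.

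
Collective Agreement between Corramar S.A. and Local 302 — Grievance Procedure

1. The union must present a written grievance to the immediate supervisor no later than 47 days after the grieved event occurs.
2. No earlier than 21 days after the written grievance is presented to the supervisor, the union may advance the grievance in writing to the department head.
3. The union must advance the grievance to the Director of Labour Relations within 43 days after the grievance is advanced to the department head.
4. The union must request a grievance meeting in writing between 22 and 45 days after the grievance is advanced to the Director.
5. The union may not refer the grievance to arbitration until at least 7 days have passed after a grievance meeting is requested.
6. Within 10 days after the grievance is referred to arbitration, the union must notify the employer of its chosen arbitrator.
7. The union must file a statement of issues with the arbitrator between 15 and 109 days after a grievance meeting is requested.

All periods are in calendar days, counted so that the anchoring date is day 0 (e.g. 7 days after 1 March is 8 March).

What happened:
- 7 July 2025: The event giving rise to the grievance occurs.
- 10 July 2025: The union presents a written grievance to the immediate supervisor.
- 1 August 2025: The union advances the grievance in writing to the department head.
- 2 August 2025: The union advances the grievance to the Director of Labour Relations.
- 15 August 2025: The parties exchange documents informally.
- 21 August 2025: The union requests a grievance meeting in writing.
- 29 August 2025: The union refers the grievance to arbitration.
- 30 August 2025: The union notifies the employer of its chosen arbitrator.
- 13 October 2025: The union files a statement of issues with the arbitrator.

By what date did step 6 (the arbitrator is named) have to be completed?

Step 6 runs from 29 August 2025, when the grievance is referred to arbitration. 10 days after 29 August 2025 is 8 September 2025.

8 September 2025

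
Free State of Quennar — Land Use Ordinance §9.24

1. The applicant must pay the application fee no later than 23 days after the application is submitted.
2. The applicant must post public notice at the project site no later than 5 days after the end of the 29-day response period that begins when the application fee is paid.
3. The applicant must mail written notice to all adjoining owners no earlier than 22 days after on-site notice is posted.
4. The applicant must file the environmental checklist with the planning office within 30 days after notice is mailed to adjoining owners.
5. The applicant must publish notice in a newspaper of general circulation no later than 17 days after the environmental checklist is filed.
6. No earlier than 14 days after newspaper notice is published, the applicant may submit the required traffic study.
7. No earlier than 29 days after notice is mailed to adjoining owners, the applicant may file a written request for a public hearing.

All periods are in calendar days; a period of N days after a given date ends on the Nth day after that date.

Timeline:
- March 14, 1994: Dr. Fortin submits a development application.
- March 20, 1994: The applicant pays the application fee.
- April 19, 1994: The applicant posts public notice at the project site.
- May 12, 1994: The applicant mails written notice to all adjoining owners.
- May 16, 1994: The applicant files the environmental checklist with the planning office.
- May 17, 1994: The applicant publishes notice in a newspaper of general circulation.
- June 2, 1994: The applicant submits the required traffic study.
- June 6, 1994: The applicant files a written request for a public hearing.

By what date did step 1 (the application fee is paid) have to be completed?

April 6, 1994

Step 1 runs from March 14, 1994, when the application is submitted. 23 days after March 14, 1994 is April 6, 1994.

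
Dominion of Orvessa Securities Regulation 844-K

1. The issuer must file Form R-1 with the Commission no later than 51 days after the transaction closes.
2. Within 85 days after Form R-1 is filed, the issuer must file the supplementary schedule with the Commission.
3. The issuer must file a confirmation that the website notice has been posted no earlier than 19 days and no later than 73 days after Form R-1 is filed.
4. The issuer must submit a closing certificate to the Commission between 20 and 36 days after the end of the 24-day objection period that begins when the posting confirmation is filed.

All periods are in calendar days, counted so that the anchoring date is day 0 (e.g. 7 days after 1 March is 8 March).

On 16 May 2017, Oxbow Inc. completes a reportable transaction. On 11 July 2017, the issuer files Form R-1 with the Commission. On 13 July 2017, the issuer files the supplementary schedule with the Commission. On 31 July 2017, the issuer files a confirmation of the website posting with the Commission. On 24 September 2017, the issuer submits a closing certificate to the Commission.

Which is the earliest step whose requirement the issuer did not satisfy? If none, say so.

Step 1 — counting 51 days from 16 May 2017 (when the transaction closes) gives a deadline of 6 July 2017; done 11 July 2017 — 5 days late.
Later steps need not be reached.

Step 1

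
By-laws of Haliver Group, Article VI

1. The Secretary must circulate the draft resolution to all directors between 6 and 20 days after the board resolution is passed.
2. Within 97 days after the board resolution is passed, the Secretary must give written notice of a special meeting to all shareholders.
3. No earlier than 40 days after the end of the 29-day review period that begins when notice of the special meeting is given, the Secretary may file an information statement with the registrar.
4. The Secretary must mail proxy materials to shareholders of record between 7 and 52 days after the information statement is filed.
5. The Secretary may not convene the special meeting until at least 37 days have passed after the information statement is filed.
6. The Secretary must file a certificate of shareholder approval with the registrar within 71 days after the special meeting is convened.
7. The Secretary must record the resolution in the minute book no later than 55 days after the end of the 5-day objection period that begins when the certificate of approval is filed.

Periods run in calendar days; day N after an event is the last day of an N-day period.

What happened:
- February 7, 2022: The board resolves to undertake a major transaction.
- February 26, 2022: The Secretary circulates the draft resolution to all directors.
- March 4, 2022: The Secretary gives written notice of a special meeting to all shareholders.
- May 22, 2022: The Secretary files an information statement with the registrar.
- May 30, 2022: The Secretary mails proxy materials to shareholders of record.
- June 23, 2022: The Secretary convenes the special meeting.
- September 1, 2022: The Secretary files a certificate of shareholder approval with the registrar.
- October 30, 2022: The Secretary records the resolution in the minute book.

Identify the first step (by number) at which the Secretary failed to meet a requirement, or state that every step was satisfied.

(1) the permitted window runs from February 7, 2022 + 6 = February 13, 2022 to February 7, 2022 + 20 = February 27, 2022; February 26, 2022 falls inside that range.
(2) due by February 7, 2022 + 97 days = May 15, 2022; March 4, 2022 is within that limit.
(3) permitted from April 2, 2022 + 40 days = May 12, 2022 onward; May 22, 2022 is on or after that date.
(4) the permitted window runs from May 22, 2022 + 7 = May 29, 2022 to May 22, 2022 + 52 = July 13, 2022; done May 30, 2022 — within the window.
(5) permitted from May 22, 2022 + 37 days = June 28, 2022 onward; acted on June 23, 2022, 5 days prematurely.
The procedure was therefore not followed at step 5.

Step 5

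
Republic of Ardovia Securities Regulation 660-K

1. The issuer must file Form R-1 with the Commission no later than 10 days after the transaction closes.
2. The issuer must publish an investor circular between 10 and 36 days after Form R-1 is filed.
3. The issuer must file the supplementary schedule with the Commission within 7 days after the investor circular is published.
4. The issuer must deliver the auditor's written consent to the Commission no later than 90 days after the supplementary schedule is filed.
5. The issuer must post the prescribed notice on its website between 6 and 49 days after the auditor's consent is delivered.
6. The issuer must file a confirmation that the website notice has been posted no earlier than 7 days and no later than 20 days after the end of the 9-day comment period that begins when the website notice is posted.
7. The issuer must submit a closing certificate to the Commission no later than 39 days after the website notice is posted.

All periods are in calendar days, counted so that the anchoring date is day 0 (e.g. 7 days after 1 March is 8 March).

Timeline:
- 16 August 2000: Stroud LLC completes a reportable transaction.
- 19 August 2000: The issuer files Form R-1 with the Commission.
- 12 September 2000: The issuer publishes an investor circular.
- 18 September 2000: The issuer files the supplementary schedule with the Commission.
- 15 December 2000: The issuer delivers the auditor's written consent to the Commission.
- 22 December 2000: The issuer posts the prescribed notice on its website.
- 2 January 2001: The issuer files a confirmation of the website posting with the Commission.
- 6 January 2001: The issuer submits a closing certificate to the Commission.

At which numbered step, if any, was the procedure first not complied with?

Step 6

(1) due by 16 August 2000 + 10 days = 26 August 2000; done 19 August 2000 — timely.
(2) the permitted window runs from 19 August 2000 + 10 = 29 August 2000 to 19 August 2000 + 36 = 24 September 2000; done 12 September 2000, which is between those dates.
(3) due by 12 September 2000 + 7 days = 19 September 2000; done 18 September 2000 — timely.
(4) due by 18 September 2000 + 90 days = 17 December 2000; completed 15 December 2000, before the deadline.
(5) the permitted window runs from 15 December 2000 + 6 = 21 December 2000 to 15 December 2000 + 49 = 2 February 2001; done 22 December 2000 — within the window.
(6) the permitted window runs from 31 December 2000 + 7 = 7 January 2001 to 31 December 2000 + 20 = 20 January 2001; done 2 January 2001 — 5 days before the window opened.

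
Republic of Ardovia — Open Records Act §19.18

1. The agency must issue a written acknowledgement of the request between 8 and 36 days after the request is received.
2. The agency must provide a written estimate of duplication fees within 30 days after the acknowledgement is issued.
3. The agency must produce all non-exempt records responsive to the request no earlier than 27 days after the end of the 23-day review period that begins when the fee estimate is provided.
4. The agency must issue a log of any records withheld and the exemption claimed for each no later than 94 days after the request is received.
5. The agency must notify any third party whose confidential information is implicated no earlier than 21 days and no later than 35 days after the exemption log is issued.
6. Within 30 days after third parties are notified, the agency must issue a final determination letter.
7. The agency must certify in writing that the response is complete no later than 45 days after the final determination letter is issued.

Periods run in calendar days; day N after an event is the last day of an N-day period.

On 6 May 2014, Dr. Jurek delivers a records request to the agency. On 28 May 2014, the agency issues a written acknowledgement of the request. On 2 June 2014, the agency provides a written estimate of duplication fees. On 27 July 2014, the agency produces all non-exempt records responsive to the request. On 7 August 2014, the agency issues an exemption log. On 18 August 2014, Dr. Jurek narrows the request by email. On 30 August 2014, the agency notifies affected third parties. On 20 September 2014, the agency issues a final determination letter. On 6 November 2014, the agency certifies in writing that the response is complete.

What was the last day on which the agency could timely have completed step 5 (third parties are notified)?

11 September 2014

Step 5 runs from 7 August 2014, when the exemption log is issued. The window is 21–35 days after 7 August 2014; it closes on 11 September 2014.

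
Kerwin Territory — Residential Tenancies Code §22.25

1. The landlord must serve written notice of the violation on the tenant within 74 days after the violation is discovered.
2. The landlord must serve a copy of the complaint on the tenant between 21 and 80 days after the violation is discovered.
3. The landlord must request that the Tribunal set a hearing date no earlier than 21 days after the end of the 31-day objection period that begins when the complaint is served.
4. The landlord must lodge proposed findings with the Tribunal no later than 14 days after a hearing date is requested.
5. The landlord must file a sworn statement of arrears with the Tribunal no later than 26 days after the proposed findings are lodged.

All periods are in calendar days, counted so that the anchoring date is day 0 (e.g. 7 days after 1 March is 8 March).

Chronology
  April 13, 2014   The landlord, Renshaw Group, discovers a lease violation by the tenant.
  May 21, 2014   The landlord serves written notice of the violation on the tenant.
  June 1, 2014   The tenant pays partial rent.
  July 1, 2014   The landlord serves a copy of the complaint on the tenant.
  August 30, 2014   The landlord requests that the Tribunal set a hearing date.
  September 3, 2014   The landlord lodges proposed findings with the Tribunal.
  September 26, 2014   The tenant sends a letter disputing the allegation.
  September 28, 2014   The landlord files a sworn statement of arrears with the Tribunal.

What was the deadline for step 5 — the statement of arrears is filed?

Step 5 runs from September 3, 2014, when the proposed findings are lodged. 26 days after September 3, 2014 is September 29, 2014.

September 29, 2014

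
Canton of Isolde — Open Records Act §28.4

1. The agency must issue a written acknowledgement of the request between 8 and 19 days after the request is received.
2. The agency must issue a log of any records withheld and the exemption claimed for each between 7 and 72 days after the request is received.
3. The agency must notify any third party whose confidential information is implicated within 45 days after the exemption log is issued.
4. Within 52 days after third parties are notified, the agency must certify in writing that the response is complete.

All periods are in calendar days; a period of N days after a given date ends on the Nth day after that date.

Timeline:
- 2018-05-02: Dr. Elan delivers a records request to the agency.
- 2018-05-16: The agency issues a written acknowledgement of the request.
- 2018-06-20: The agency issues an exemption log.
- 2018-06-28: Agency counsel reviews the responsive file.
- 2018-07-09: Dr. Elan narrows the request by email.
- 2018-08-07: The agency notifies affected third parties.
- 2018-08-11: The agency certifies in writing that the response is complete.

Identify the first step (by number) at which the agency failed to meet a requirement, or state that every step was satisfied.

Step 3

(1) the permitted window runs from 2018-05-02 + 8 = 2018-05-10 to 2018-05-02 + 19 = 2018-05-21; done 2018-05-16 — within the window.
(2) the permitted window runs from 2018-05-02 + 7 = 2018-05-09 to 2018-05-02 + 72 = 2018-07-13; 2018-06-20 falls inside that range.
(3) due by 2018-06-20 + 45 days = 2018-08-04; done 2018-08-07 — 3 days late.
That is the first point of non-compliance.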